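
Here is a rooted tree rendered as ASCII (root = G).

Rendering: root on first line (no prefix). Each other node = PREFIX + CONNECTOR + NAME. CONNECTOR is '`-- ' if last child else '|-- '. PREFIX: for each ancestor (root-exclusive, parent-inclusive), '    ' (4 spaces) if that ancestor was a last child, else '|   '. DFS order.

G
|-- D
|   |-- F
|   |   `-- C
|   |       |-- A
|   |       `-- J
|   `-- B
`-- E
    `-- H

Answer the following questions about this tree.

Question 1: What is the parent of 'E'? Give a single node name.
Answer: G

Derivation:
Scan adjacency: E appears as child of G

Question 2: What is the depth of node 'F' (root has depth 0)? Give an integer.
Answer: 2

Derivation:
Path from root to F: G -> D -> F
Depth = number of edges = 2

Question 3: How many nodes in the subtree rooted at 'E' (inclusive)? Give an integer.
Subtree rooted at E contains: E, H
Count = 2

Answer: 2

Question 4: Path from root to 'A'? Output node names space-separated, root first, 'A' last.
Answer: G D F C A

Derivation:
Walk down from root: G -> D -> F -> C -> A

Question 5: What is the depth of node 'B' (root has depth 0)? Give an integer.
Answer: 2

Derivation:
Path from root to B: G -> D -> B
Depth = number of edges = 2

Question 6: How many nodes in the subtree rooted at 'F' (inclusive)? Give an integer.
Answer: 4

Derivation:
Subtree rooted at F contains: A, C, F, J
Count = 4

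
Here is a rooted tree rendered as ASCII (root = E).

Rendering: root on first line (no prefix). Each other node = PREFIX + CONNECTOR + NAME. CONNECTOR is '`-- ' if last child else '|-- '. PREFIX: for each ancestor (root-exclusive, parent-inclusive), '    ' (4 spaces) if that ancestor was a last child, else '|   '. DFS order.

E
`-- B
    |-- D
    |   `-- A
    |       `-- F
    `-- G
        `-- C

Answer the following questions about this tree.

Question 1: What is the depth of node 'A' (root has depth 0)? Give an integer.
Answer: 3

Derivation:
Path from root to A: E -> B -> D -> A
Depth = number of edges = 3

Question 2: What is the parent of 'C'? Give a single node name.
Answer: G

Derivation:
Scan adjacency: C appears as child of G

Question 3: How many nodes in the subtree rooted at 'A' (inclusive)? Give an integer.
Subtree rooted at A contains: A, F
Count = 2

Answer: 2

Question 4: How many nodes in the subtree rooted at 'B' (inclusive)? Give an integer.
Answer: 6

Derivation:
Subtree rooted at B contains: A, B, C, D, F, G
Count = 6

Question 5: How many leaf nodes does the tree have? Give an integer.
Answer: 2

Derivation:
Leaves (nodes with no children): C, F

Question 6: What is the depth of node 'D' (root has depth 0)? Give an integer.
Answer: 2

Derivation:
Path from root to D: E -> B -> D
Depth = number of edges = 2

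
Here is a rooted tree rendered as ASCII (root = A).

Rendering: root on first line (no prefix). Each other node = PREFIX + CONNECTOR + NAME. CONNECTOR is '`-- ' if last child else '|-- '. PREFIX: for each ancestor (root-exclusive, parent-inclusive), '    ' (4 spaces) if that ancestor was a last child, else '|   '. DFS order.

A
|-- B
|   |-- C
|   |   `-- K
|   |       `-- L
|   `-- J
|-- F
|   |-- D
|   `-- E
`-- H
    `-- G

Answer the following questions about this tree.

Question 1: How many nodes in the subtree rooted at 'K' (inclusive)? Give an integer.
Answer: 2

Derivation:
Subtree rooted at K contains: K, L
Count = 2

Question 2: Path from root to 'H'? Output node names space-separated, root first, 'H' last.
Walk down from root: A -> H

Answer: A H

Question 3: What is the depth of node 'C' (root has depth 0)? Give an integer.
Answer: 2

Derivation:
Path from root to C: A -> B -> C
Depth = number of edges = 2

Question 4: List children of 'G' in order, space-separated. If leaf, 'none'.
Answer: none

Derivation:
Node G's children (from adjacency): (leaf)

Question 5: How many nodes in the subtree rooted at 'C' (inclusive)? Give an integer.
Answer: 3

Derivation:
Subtree rooted at C contains: C, K, L
Count = 3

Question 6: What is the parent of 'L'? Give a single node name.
Answer: K

Derivation:
Scan adjacency: L appears as child of K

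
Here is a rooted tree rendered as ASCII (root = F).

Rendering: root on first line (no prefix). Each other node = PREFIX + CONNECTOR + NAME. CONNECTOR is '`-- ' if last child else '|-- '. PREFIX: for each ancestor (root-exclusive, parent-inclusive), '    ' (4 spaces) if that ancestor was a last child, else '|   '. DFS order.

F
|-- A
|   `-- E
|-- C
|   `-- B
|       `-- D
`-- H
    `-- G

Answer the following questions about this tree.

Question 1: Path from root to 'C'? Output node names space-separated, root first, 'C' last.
Walk down from root: F -> C

Answer: F C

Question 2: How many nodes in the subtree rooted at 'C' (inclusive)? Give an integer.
Subtree rooted at C contains: B, C, D
Count = 3

Answer: 3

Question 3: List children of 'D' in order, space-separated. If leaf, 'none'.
Node D's children (from adjacency): (leaf)

Answer: none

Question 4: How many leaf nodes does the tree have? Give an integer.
Leaves (nodes with no children): D, E, G

Answer: 3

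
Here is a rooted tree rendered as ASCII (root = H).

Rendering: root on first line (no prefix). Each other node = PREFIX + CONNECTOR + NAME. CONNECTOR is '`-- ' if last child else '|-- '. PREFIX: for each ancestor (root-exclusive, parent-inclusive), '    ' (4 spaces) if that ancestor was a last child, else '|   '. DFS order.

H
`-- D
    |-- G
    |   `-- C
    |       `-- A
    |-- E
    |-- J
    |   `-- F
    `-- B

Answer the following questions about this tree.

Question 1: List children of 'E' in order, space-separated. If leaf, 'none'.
Node E's children (from adjacency): (leaf)

Answer: none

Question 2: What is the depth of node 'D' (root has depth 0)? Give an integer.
Path from root to D: H -> D
Depth = number of edges = 1

Answer: 1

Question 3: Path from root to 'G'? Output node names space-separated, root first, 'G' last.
Answer: H D G

Derivation:
Walk down from root: H -> D -> G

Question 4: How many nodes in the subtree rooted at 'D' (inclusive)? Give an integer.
Answer: 8

Derivation:
Subtree rooted at D contains: A, B, C, D, E, F, G, J
Count = 8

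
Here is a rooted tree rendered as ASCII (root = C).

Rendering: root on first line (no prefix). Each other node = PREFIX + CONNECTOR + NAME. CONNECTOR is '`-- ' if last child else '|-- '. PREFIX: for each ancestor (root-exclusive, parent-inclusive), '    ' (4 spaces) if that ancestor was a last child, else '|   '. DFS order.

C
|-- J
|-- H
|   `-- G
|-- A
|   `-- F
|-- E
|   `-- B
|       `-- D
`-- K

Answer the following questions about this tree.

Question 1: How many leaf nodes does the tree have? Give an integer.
Leaves (nodes with no children): D, F, G, J, K

Answer: 5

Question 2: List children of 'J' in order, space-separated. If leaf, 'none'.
Node J's children (from adjacency): (leaf)

Answer: none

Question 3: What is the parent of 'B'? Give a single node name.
Answer: E

Derivation:
Scan adjacency: B appears as child of E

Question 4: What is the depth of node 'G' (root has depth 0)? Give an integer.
Answer: 2

Derivation:
Path from root to G: C -> H -> G
Depth = number of edges = 2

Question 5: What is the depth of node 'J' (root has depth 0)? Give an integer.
Path from root to J: C -> J
Depth = number of edges = 1

Answer: 1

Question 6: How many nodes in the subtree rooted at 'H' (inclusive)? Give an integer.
Answer: 2

Derivation:
Subtree rooted at H contains: G, H
Count = 2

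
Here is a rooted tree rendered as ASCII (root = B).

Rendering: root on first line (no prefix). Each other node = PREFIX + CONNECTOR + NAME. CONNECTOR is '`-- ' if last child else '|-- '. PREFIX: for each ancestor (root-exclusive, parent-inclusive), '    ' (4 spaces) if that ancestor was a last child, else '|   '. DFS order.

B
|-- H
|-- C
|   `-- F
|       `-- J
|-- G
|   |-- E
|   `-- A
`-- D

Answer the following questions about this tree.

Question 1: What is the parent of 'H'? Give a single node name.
Scan adjacency: H appears as child of B

Answer: B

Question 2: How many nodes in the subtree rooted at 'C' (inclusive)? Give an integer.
Subtree rooted at C contains: C, F, J
Count = 3

Answer: 3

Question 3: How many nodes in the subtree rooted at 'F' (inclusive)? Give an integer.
Subtree rooted at F contains: F, J
Count = 2

Answer: 2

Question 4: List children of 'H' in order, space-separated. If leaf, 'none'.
Answer: none

Derivation:
Node H's children (from adjacency): (leaf)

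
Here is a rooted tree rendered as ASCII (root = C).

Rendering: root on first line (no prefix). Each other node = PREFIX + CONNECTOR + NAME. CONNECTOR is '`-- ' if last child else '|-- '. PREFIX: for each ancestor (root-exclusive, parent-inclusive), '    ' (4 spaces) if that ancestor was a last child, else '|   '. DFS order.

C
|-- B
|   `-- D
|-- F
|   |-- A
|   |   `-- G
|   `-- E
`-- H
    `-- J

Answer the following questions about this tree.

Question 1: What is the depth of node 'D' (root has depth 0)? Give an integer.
Answer: 2

Derivation:
Path from root to D: C -> B -> D
Depth = number of edges = 2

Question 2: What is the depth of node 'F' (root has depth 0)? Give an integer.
Path from root to F: C -> F
Depth = number of edges = 1

Answer: 1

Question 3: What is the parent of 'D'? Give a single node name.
Scan adjacency: D appears as child of B

Answer: B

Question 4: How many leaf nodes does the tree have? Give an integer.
Answer: 4

Derivation:
Leaves (nodes with no children): D, E, G, J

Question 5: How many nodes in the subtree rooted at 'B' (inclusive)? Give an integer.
Answer: 2

Derivation:
Subtree rooted at B contains: B, D
Count = 2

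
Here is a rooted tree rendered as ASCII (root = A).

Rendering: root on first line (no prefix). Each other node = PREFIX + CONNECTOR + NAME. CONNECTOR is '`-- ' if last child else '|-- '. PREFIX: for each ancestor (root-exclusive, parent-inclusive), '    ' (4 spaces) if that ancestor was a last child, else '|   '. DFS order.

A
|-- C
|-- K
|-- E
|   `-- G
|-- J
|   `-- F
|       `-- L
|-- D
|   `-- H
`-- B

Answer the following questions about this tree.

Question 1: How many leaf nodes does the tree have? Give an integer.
Leaves (nodes with no children): B, C, G, H, K, L

Answer: 6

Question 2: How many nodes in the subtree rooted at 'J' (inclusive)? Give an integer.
Subtree rooted at J contains: F, J, L
Count = 3

Answer: 3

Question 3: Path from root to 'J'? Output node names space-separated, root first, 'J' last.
Walk down from root: A -> J

Answer: A J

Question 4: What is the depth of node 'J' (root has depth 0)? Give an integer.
Answer: 1

Derivation:
Path from root to J: A -> J
Depth = number of edges = 1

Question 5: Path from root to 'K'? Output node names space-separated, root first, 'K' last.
Walk down from root: A -> K

Answer: A K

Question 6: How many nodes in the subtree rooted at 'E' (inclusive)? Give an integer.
Subtree rooted at E contains: E, G
Count = 2

Answer: 2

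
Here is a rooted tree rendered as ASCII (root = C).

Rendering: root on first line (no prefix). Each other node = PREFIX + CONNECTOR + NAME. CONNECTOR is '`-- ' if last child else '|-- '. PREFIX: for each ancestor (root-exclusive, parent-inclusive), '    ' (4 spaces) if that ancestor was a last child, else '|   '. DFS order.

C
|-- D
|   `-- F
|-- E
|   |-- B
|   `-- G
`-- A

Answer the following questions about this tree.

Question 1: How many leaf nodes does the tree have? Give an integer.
Leaves (nodes with no children): A, B, F, G

Answer: 4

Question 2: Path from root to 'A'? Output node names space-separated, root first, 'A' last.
Answer: C A

Derivation:
Walk down from root: C -> A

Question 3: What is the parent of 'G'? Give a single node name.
Answer: E

Derivation:
Scan adjacency: G appears as child of E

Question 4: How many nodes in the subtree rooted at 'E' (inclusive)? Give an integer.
Subtree rooted at E contains: B, E, G
Count = 3

Answer: 3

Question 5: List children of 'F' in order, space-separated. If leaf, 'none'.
Answer: none

Derivation:
Node F's children (from adjacency): (leaf)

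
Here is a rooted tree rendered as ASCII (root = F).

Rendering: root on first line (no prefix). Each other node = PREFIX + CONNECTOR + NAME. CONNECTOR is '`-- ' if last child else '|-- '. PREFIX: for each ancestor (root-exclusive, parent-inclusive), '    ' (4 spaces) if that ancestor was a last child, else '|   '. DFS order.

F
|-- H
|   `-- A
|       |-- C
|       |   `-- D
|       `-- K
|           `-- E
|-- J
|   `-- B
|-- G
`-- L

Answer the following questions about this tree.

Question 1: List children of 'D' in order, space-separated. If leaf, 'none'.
Node D's children (from adjacency): (leaf)

Answer: none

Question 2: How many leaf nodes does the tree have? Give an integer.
Answer: 5

Derivation:
Leaves (nodes with no children): B, D, E, G, L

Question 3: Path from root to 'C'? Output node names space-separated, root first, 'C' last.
Answer: F H A C

Derivation:
Walk down from root: F -> H -> A -> C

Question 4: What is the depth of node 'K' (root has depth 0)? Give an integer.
Path from root to K: F -> H -> A -> K
Depth = number of edges = 3

Answer: 3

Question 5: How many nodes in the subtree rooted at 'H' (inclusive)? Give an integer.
Answer: 6

Derivation:
Subtree rooted at H contains: A, C, D, E, H, K
Count = 6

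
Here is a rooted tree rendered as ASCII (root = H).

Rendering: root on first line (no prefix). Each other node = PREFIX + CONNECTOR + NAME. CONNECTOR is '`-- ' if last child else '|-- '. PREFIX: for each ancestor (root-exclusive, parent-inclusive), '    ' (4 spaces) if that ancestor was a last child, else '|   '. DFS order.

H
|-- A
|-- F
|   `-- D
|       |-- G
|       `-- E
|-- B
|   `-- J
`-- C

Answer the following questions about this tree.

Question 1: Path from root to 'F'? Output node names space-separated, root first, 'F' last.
Walk down from root: H -> F

Answer: H F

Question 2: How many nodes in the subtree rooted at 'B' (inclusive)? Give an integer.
Subtree rooted at B contains: B, J
Count = 2

Answer: 2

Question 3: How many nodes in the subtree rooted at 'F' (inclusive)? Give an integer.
Answer: 4

Derivation:
Subtree rooted at F contains: D, E, F, G
Count = 4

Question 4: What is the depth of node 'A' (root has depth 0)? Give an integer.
Answer: 1

Derivation:
Path from root to A: H -> A
Depth = number of edges = 1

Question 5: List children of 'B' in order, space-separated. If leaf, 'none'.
Answer: J

Derivation:
Node B's children (from adjacency): J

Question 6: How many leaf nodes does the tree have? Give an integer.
Leaves (nodes with no children): A, C, E, G, J

Answer: 5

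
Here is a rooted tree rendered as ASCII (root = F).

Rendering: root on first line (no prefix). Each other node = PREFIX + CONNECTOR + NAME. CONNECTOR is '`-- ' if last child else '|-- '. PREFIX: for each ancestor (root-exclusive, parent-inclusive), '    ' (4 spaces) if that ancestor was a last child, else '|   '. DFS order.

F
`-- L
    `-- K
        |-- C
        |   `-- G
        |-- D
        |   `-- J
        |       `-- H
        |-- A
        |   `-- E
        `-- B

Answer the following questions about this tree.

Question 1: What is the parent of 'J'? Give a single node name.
Answer: D

Derivation:
Scan adjacency: J appears as child of D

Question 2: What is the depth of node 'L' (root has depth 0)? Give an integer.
Answer: 1

Derivation:
Path from root to L: F -> L
Depth = number of edges = 1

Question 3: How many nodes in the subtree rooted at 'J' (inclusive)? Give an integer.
Answer: 2

Derivation:
Subtree rooted at J contains: H, J
Count = 2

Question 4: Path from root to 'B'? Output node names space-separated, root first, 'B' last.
Answer: F L K B

Derivation:
Walk down from root: F -> L -> K -> B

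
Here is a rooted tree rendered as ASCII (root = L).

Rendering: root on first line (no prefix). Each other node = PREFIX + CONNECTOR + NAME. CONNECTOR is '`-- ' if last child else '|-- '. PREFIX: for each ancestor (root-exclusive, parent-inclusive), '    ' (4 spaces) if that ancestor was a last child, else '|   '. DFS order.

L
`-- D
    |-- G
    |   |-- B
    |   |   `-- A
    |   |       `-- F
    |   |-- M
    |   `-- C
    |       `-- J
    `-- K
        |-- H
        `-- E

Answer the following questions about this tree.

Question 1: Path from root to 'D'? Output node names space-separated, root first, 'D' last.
Answer: L D

Derivation:
Walk down from root: L -> D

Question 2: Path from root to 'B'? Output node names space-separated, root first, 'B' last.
Answer: L D G B

Derivation:
Walk down from root: L -> D -> G -> B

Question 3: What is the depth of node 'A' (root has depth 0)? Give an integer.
Answer: 4

Derivation:
Path from root to A: L -> D -> G -> B -> A
Depth = number of edges = 4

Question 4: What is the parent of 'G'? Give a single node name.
Answer: D

Derivation:
Scan adjacency: G appears as child of D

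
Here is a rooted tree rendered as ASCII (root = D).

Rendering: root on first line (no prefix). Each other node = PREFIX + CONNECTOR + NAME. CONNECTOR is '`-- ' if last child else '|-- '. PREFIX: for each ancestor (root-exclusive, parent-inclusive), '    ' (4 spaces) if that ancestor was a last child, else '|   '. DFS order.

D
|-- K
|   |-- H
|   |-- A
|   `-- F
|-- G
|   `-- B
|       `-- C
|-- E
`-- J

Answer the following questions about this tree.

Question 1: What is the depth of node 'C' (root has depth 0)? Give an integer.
Answer: 3

Derivation:
Path from root to C: D -> G -> B -> C
Depth = number of edges = 3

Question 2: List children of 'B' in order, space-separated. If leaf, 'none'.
Node B's children (from adjacency): C

Answer: C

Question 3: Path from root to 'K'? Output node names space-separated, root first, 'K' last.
Answer: D K

Derivation:
Walk down from root: D -> K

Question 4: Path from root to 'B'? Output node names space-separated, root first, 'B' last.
Walk down from root: D -> G -> B

Answer: D G B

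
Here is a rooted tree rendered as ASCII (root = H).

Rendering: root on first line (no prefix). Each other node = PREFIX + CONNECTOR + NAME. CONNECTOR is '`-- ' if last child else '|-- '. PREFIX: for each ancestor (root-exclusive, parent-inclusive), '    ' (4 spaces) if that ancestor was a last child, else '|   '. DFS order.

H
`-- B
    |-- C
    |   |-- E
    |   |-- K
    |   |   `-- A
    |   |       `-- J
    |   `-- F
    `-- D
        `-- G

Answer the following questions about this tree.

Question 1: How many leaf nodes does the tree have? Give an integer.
Answer: 4

Derivation:
Leaves (nodes with no children): E, F, G, J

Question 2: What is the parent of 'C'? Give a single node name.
Answer: B

Derivation:
Scan adjacency: C appears as child of B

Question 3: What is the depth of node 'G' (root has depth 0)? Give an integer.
Answer: 3

Derivation:
Path from root to G: H -> B -> D -> G
Depth = number of edges = 3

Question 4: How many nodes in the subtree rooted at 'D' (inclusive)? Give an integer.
Answer: 2

Derivation:
Subtree rooted at D contains: D, G
Count = 2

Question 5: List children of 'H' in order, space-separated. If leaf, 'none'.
Answer: B

Derivation:
Node H's children (from adjacency): B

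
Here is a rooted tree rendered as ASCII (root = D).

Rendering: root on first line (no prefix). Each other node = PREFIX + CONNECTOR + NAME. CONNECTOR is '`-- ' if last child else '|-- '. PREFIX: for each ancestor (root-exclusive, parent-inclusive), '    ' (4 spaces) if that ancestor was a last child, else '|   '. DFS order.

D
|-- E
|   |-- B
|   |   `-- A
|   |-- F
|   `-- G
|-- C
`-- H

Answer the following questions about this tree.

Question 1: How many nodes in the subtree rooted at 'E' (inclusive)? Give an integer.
Answer: 5

Derivation:
Subtree rooted at E contains: A, B, E, F, G
Count = 5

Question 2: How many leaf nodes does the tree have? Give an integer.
Answer: 5

Derivation:
Leaves (nodes with no children): A, C, F, G, H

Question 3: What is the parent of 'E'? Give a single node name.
Answer: D

Derivation:
Scan adjacency: E appears as child of D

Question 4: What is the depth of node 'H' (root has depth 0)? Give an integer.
Answer: 1

Derivation:
Path from root to H: D -> H
Depth = number of edges = 1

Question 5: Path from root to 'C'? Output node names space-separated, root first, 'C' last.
Walk down from root: D -> C

Answer: D C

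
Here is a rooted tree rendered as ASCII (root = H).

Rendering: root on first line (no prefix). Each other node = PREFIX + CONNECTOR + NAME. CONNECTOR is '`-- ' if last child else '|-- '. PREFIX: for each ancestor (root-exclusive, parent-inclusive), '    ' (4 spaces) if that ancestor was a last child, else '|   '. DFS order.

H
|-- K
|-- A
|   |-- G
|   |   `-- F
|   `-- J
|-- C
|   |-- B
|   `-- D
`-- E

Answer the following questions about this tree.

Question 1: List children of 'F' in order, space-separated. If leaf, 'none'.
Node F's children (from adjacency): (leaf)

Answer: none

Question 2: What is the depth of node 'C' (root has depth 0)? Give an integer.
Answer: 1

Derivation:
Path from root to C: H -> C
Depth = number of edges = 1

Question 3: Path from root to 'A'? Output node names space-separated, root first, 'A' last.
Walk down from root: H -> A

Answer: H A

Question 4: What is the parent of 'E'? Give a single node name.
Scan adjacency: E appears as child of H

Answer: H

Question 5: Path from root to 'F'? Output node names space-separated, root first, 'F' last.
Walk down from root: H -> A -> G -> F

Answer: H A G F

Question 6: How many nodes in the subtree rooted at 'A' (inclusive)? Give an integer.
Subtree rooted at A contains: A, F, G, J
Count = 4

Answer: 4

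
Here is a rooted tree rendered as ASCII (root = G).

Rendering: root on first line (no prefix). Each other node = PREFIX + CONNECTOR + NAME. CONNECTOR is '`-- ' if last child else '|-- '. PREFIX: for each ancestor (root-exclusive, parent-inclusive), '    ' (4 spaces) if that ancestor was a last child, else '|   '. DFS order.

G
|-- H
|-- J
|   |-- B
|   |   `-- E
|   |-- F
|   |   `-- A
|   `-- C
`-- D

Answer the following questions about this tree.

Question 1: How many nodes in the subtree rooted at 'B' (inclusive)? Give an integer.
Subtree rooted at B contains: B, E
Count = 2

Answer: 2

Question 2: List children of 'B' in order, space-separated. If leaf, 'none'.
Answer: E

Derivation:
Node B's children (from adjacency): E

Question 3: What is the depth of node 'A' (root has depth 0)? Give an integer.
Path from root to A: G -> J -> F -> A
Depth = number of edges = 3

Answer: 3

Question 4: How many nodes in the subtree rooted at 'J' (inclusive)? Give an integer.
Answer: 6

Derivation:
Subtree rooted at J contains: A, B, C, E, F, J
Count = 6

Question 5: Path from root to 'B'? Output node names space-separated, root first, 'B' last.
Answer: G J B

Derivation:
Walk down from root: G -> J -> B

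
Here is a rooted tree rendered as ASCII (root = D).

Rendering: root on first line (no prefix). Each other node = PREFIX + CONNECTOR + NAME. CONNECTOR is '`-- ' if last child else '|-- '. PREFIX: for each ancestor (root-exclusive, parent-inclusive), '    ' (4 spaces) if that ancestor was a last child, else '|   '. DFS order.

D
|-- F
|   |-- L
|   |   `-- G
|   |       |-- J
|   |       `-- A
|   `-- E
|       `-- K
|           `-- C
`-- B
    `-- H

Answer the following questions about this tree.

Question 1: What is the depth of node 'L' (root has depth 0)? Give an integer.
Path from root to L: D -> F -> L
Depth = number of edges = 2

Answer: 2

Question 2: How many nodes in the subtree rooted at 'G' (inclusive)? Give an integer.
Answer: 3

Derivation:
Subtree rooted at G contains: A, G, J
Count = 3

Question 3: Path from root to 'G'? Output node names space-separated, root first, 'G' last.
Answer: D F L G

Derivation:
Walk down from root: D -> F -> L -> G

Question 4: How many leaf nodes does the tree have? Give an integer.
Answer: 4

Derivation:
Leaves (nodes with no children): A, C, H, J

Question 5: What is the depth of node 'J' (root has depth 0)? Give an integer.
Path from root to J: D -> F -> L -> G -> J
Depth = number of edges = 4

Answer: 4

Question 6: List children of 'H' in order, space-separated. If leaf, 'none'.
Answer: none

Derivation:
Node H's children (from adjacency): (leaf)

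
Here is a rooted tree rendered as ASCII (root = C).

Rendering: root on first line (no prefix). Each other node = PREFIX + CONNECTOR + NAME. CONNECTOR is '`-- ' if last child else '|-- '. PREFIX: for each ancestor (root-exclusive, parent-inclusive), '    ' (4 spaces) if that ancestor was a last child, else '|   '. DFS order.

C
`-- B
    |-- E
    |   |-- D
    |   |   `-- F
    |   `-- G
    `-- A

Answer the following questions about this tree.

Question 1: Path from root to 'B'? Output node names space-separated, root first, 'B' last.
Walk down from root: C -> B

Answer: C B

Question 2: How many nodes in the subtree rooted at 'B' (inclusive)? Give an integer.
Answer: 6

Derivation:
Subtree rooted at B contains: A, B, D, E, F, G
Count = 6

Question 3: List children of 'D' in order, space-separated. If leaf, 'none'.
Node D's children (from adjacency): F

Answer: F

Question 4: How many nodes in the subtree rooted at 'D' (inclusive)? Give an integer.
Subtree rooted at D contains: D, F
Count = 2

Answer: 2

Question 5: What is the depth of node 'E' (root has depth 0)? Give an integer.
Path from root to E: C -> B -> E
Depth = number of edges = 2

Answer: 2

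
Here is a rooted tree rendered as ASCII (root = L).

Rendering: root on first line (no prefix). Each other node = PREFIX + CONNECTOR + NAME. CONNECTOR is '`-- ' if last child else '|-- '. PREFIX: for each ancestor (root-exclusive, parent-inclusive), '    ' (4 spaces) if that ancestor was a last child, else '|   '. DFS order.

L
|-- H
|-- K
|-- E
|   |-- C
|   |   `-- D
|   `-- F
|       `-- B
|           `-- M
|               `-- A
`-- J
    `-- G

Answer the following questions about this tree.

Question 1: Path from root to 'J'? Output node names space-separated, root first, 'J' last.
Walk down from root: L -> J

Answer: L J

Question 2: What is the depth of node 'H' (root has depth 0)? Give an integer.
Path from root to H: L -> H
Depth = number of edges = 1

Answer: 1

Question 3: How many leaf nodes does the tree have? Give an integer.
Answer: 5

Derivation:
Leaves (nodes with no children): A, D, G, H, K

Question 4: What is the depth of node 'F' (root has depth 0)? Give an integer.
Path from root to F: L -> E -> F
Depth = number of edges = 2

Answer: 2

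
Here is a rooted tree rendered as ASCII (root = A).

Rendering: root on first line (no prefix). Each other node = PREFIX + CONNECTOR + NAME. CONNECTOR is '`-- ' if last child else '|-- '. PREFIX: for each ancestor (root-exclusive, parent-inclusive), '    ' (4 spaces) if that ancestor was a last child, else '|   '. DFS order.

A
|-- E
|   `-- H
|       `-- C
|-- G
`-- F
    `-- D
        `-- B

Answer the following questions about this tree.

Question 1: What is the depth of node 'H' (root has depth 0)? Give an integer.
Path from root to H: A -> E -> H
Depth = number of edges = 2

Answer: 2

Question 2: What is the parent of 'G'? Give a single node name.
Scan adjacency: G appears as child of A

Answer: A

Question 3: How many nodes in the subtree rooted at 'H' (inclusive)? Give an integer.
Answer: 2

Derivation:
Subtree rooted at H contains: C, H
Count = 2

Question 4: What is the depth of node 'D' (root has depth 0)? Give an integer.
Answer: 2

Derivation:
Path from root to D: A -> F -> D
Depth = number of edges = 2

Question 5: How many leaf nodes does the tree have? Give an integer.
Leaves (nodes with no children): B, C, G

Answer: 3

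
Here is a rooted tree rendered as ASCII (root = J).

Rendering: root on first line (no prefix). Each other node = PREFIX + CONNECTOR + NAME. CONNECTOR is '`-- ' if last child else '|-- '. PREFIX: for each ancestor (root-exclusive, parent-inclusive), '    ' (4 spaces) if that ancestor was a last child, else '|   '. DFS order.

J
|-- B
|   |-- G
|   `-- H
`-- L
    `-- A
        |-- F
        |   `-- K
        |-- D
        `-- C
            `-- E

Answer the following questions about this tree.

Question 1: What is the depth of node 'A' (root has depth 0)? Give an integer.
Path from root to A: J -> L -> A
Depth = number of edges = 2

Answer: 2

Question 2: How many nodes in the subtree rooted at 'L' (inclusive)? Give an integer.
Answer: 7

Derivation:
Subtree rooted at L contains: A, C, D, E, F, K, L
Count = 7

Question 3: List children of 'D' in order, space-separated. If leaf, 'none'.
Answer: none

Derivation:
Node D's children (from adjacency): (leaf)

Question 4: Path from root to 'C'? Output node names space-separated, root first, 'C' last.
Walk down from root: J -> L -> A -> C

Answer: J L A C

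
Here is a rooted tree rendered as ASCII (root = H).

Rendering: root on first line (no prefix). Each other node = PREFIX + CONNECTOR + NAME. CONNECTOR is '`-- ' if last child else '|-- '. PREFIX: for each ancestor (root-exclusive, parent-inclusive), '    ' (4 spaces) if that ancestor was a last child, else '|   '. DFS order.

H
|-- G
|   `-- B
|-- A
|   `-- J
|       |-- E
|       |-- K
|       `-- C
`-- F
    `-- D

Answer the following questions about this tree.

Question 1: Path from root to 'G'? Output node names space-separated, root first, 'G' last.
Answer: H G

Derivation:
Walk down from root: H -> G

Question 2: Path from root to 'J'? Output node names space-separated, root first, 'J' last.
Answer: H A J

Derivation:
Walk down from root: H -> A -> J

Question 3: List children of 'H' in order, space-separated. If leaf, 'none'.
Node H's children (from adjacency): G, A, F

Answer: G A F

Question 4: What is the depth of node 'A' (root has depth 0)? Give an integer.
Path from root to A: H -> A
Depth = number of edges = 1

Answer: 1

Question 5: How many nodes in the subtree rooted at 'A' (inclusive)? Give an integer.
Answer: 5

Derivation:
Subtree rooted at A contains: A, C, E, J, K
Count = 5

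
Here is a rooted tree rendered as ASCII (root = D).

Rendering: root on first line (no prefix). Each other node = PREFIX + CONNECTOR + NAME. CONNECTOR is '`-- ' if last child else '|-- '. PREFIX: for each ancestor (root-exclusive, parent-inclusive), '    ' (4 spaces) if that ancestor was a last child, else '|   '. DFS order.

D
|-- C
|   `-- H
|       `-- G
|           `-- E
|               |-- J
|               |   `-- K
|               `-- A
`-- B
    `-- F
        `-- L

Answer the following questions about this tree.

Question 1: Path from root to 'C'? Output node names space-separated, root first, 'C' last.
Answer: D C

Derivation:
Walk down from root: D -> C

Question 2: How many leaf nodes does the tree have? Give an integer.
Answer: 3

Derivation:
Leaves (nodes with no children): A, K, L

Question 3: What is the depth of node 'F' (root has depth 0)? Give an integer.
Answer: 2

Derivation:
Path from root to F: D -> B -> F
Depth = number of edges = 2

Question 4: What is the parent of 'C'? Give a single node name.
Answer: D

Derivation:
Scan adjacency: C appears as child of D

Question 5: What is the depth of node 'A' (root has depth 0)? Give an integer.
Path from root to A: D -> C -> H -> G -> E -> A
Depth = number of edges = 5

Answer: 5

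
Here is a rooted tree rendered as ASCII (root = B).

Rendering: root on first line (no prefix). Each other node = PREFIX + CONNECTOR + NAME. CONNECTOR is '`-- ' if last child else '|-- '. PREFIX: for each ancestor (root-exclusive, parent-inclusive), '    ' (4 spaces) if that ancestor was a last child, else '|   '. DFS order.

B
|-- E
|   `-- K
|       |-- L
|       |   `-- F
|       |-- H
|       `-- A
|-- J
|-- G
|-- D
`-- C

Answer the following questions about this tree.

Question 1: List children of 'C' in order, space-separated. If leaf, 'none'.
Answer: none

Derivation:
Node C's children (from adjacency): (leaf)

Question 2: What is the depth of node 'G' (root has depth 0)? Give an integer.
Answer: 1

Derivation:
Path from root to G: B -> G
Depth = number of edges = 1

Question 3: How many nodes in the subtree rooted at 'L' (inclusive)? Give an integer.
Subtree rooted at L contains: F, L
Count = 2

Answer: 2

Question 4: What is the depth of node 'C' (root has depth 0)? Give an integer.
Answer: 1

Derivation:
Path from root to C: B -> C
Depth = number of edges = 1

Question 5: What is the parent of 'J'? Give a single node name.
Answer: B

Derivation:
Scan adjacency: J appears as child of B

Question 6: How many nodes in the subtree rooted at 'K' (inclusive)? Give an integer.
Subtree rooted at K contains: A, F, H, K, L
Count = 5

Answer: 5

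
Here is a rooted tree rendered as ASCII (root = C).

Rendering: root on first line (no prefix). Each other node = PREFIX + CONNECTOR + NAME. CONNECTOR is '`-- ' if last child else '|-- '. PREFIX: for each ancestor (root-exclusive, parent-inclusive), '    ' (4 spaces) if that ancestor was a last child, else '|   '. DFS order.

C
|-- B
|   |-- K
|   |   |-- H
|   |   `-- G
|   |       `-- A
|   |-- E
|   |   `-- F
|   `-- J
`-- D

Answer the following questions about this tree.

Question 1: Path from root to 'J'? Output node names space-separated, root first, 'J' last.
Answer: C B J

Derivation:
Walk down from root: C -> B -> J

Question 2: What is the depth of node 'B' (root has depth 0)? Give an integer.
Path from root to B: C -> B
Depth = number of edges = 1

Answer: 1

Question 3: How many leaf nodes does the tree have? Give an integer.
Answer: 5

Derivation:
Leaves (nodes with no children): A, D, F, H, J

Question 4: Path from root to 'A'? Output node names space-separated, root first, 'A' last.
Answer: C B K G A

Derivation:
Walk down from root: C -> B -> K -> G -> A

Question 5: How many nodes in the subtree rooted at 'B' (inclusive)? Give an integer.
Subtree rooted at B contains: A, B, E, F, G, H, J, K
Count = 8

Answer: 8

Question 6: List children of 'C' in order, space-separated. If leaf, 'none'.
Node C's children (from adjacency): B, D

Answer: B D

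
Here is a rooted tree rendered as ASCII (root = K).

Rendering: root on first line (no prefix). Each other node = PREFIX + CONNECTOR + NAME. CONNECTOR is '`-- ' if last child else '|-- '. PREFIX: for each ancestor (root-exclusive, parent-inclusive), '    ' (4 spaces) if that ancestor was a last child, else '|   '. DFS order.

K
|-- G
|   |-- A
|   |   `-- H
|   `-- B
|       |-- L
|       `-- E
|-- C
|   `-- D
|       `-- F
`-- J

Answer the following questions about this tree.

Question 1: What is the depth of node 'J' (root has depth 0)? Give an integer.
Answer: 1

Derivation:
Path from root to J: K -> J
Depth = number of edges = 1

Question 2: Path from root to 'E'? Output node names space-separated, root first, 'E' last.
Answer: K G B E

Derivation:
Walk down from root: K -> G -> B -> E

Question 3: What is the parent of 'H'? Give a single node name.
Answer: A

Derivation:
Scan adjacency: H appears as child of A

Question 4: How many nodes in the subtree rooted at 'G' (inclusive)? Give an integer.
Subtree rooted at G contains: A, B, E, G, H, L
Count = 6

Answer: 6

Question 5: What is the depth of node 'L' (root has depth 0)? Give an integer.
Path from root to L: K -> G -> B -> L
Depth = number of edges = 3

Answer: 3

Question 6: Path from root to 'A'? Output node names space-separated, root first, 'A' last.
Walk down from root: K -> G -> A

Answer: K G A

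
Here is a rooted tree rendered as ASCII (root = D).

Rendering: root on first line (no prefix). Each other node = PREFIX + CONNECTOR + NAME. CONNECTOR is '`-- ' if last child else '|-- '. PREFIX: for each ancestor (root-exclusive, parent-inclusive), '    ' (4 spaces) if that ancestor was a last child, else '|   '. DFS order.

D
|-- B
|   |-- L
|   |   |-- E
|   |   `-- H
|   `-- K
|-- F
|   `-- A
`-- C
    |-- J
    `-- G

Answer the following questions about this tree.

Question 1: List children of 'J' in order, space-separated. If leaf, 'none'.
Answer: none

Derivation:
Node J's children (from adjacency): (leaf)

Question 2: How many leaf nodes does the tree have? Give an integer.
Leaves (nodes with no children): A, E, G, H, J, K

Answer: 6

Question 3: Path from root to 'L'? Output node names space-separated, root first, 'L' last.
Walk down from root: D -> B -> L

Answer: D B L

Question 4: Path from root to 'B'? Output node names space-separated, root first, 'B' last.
Answer: D B

Derivation:
Walk down from root: D -> B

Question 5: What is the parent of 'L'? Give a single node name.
Scan adjacency: L appears as child of B

Answer: B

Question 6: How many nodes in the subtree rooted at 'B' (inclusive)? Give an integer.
Answer: 5

Derivation:
Subtree rooted at B contains: B, E, H, K, L
Count = 5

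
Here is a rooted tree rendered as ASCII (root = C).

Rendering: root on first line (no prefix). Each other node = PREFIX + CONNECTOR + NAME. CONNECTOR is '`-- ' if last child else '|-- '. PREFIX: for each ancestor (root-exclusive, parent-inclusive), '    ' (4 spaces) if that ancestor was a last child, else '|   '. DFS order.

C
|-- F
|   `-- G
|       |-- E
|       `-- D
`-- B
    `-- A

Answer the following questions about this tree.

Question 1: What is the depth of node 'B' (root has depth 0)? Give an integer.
Path from root to B: C -> B
Depth = number of edges = 1

Answer: 1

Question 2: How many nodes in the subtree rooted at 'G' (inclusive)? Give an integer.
Answer: 3

Derivation:
Subtree rooted at G contains: D, E, G
Count = 3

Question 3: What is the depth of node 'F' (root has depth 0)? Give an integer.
Path from root to F: C -> F
Depth = number of edges = 1

Answer: 1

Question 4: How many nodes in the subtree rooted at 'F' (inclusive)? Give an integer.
Answer: 4

Derivation:
Subtree rooted at F contains: D, E, F, G
Count = 4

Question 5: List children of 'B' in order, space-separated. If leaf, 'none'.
Answer: A

Derivation:
Node B's children (from adjacency): A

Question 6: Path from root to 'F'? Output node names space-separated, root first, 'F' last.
Answer: C F

Derivation:
Walk down from root: C -> F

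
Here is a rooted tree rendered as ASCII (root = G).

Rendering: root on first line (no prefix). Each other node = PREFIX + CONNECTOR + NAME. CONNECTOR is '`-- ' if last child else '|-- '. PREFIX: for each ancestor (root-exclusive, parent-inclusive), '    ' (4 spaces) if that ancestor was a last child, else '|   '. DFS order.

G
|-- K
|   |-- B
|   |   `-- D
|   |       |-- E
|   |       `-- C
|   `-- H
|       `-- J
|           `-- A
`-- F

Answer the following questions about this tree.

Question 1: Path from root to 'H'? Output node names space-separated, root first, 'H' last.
Walk down from root: G -> K -> H

Answer: G K H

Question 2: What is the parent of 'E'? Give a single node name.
Scan adjacency: E appears as child of D

Answer: D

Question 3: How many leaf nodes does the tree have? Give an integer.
Answer: 4

Derivation:
Leaves (nodes with no children): A, C, E, F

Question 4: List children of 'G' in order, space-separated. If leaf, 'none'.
Node G's children (from adjacency): K, F

Answer: K F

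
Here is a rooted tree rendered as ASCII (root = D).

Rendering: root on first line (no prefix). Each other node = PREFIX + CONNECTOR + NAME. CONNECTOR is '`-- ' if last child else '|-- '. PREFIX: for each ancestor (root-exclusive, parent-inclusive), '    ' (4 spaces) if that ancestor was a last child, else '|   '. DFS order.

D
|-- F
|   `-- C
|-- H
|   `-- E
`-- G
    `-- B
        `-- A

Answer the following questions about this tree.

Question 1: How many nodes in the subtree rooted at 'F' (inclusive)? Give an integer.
Answer: 2

Derivation:
Subtree rooted at F contains: C, F
Count = 2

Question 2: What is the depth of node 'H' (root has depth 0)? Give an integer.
Answer: 1

Derivation:
Path from root to H: D -> H
Depth = number of edges = 1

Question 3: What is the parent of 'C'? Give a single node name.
Scan adjacency: C appears as child of F

Answer: F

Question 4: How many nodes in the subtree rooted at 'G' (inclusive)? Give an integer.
Subtree rooted at G contains: A, B, G
Count = 3

Answer: 3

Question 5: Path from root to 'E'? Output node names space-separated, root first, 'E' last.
Walk down from root: D -> H -> E

Answer: D H E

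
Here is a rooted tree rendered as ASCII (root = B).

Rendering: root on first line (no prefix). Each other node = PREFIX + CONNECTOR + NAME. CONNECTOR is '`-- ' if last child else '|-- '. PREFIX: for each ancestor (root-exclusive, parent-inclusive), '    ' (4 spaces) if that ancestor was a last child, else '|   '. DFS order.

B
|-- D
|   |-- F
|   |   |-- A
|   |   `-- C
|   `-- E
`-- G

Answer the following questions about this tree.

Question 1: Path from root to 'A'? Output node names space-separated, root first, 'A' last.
Answer: B D F A

Derivation:
Walk down from root: B -> D -> F -> A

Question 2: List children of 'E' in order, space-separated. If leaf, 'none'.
Node E's children (from adjacency): (leaf)

Answer: none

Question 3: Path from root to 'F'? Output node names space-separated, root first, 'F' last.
Walk down from root: B -> D -> F

Answer: B D F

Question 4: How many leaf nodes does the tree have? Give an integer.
Leaves (nodes with no children): A, C, E, G

Answer: 4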